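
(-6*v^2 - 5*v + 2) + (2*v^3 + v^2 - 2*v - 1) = 2*v^3 - 5*v^2 - 7*v + 1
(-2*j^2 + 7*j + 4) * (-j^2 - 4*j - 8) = 2*j^4 + j^3 - 16*j^2 - 72*j - 32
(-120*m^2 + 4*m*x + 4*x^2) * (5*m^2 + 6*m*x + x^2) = -600*m^4 - 700*m^3*x - 76*m^2*x^2 + 28*m*x^3 + 4*x^4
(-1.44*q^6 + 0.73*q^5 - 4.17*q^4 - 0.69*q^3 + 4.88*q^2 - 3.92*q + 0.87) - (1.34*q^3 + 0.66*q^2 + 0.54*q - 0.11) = -1.44*q^6 + 0.73*q^5 - 4.17*q^4 - 2.03*q^3 + 4.22*q^2 - 4.46*q + 0.98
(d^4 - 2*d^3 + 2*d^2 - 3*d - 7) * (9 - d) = -d^5 + 11*d^4 - 20*d^3 + 21*d^2 - 20*d - 63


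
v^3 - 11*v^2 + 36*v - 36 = (v - 6)*(v - 3)*(v - 2)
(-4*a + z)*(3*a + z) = -12*a^2 - a*z + z^2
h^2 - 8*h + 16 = (h - 4)^2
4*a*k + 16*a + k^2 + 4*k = (4*a + k)*(k + 4)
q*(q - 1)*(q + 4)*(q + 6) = q^4 + 9*q^3 + 14*q^2 - 24*q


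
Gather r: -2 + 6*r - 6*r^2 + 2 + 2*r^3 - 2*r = 2*r^3 - 6*r^2 + 4*r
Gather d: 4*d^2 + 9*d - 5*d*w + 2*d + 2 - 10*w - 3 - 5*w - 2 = 4*d^2 + d*(11 - 5*w) - 15*w - 3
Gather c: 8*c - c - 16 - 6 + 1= 7*c - 21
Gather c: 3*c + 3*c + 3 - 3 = 6*c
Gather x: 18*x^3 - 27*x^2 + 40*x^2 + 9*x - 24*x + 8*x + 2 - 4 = 18*x^3 + 13*x^2 - 7*x - 2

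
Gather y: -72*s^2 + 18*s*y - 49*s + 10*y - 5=-72*s^2 - 49*s + y*(18*s + 10) - 5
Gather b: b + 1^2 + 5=b + 6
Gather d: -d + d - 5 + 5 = 0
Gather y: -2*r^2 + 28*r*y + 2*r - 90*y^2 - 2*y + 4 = -2*r^2 + 2*r - 90*y^2 + y*(28*r - 2) + 4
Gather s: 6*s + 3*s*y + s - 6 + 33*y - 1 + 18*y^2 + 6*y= s*(3*y + 7) + 18*y^2 + 39*y - 7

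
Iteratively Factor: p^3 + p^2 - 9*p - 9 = (p - 3)*(p^2 + 4*p + 3) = (p - 3)*(p + 3)*(p + 1)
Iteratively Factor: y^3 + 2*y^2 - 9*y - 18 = (y - 3)*(y^2 + 5*y + 6) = (y - 3)*(y + 2)*(y + 3)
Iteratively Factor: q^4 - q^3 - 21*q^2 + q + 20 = (q + 4)*(q^3 - 5*q^2 - q + 5) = (q - 1)*(q + 4)*(q^2 - 4*q - 5) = (q - 1)*(q + 1)*(q + 4)*(q - 5)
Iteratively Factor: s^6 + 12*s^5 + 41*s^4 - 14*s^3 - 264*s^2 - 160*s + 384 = (s + 4)*(s^5 + 8*s^4 + 9*s^3 - 50*s^2 - 64*s + 96) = (s + 4)^2*(s^4 + 4*s^3 - 7*s^2 - 22*s + 24) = (s + 4)^3*(s^3 - 7*s + 6) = (s - 2)*(s + 4)^3*(s^2 + 2*s - 3) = (s - 2)*(s + 3)*(s + 4)^3*(s - 1)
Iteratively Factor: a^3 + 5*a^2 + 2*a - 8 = (a - 1)*(a^2 + 6*a + 8) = (a - 1)*(a + 4)*(a + 2)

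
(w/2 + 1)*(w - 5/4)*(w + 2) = w^3/2 + 11*w^2/8 - w/2 - 5/2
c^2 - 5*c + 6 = (c - 3)*(c - 2)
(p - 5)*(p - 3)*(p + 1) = p^3 - 7*p^2 + 7*p + 15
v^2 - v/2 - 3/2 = (v - 3/2)*(v + 1)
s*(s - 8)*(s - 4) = s^3 - 12*s^2 + 32*s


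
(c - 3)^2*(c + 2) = c^3 - 4*c^2 - 3*c + 18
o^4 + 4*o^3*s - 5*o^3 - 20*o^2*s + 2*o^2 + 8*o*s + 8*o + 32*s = (o - 4)*(o - 2)*(o + 1)*(o + 4*s)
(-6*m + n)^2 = 36*m^2 - 12*m*n + n^2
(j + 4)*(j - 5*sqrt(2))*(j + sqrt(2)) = j^3 - 4*sqrt(2)*j^2 + 4*j^2 - 16*sqrt(2)*j - 10*j - 40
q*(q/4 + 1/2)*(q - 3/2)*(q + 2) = q^4/4 + 5*q^3/8 - q^2/2 - 3*q/2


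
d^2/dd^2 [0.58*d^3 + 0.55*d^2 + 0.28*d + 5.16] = 3.48*d + 1.1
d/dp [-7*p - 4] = -7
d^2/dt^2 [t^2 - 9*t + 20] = 2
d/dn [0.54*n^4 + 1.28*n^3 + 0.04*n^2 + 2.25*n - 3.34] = 2.16*n^3 + 3.84*n^2 + 0.08*n + 2.25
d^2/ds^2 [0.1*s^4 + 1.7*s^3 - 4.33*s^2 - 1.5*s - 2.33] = 1.2*s^2 + 10.2*s - 8.66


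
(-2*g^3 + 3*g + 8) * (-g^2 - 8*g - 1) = 2*g^5 + 16*g^4 - g^3 - 32*g^2 - 67*g - 8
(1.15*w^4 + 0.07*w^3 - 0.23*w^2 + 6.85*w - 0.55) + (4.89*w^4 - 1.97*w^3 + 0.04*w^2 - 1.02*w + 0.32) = 6.04*w^4 - 1.9*w^3 - 0.19*w^2 + 5.83*w - 0.23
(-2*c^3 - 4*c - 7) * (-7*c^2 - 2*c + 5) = 14*c^5 + 4*c^4 + 18*c^3 + 57*c^2 - 6*c - 35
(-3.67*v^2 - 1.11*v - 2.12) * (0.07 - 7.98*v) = 29.2866*v^3 + 8.6009*v^2 + 16.8399*v - 0.1484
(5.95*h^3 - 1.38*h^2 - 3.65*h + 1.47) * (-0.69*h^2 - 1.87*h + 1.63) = -4.1055*h^5 - 10.1743*h^4 + 14.7976*h^3 + 3.5618*h^2 - 8.6984*h + 2.3961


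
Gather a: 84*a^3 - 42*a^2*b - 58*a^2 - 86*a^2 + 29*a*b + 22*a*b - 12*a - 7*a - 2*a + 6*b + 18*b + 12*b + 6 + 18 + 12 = 84*a^3 + a^2*(-42*b - 144) + a*(51*b - 21) + 36*b + 36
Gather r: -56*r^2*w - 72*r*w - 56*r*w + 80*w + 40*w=-56*r^2*w - 128*r*w + 120*w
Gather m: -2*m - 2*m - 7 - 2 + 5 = -4*m - 4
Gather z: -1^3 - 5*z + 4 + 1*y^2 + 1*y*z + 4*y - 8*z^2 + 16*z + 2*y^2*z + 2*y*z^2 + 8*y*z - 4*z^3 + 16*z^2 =y^2 + 4*y - 4*z^3 + z^2*(2*y + 8) + z*(2*y^2 + 9*y + 11) + 3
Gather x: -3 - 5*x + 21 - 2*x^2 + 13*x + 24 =-2*x^2 + 8*x + 42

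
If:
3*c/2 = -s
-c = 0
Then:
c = 0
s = 0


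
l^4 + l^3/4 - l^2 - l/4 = l*(l - 1)*(l + 1/4)*(l + 1)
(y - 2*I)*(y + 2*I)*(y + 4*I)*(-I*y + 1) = -I*y^4 + 5*y^3 + 20*y + 16*I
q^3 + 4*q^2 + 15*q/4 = q*(q + 3/2)*(q + 5/2)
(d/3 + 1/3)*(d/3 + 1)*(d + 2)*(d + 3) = d^4/9 + d^3 + 29*d^2/9 + 13*d/3 + 2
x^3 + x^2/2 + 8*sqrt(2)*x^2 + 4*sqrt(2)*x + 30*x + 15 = (x + 1/2)*(x + 3*sqrt(2))*(x + 5*sqrt(2))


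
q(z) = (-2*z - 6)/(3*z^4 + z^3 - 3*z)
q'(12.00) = 0.00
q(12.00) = 0.00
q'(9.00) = 0.00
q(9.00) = 0.00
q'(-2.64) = -0.02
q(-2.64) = -0.01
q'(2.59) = 0.11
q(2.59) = -0.08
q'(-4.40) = 0.00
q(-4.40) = 0.00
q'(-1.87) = -0.18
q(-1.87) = -0.06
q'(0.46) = -4.54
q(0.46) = 6.03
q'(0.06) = -554.61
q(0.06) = 34.05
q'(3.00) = 0.05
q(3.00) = -0.05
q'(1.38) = 3.21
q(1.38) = -0.94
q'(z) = (-2*z - 6)*(-12*z^3 - 3*z^2 + 3)/(3*z^4 + z^3 - 3*z)^2 - 2/(3*z^4 + z^3 - 3*z)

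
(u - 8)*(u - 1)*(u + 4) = u^3 - 5*u^2 - 28*u + 32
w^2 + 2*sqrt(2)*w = w*(w + 2*sqrt(2))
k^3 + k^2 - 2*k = k*(k - 1)*(k + 2)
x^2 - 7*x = x*(x - 7)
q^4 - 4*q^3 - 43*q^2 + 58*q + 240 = (q - 8)*(q - 3)*(q + 2)*(q + 5)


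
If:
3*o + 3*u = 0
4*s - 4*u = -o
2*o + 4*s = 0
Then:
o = 0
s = 0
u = 0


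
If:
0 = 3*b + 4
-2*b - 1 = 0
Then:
No Solution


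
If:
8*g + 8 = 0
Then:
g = -1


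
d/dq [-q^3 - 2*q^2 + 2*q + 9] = -3*q^2 - 4*q + 2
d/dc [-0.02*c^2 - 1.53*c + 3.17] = -0.04*c - 1.53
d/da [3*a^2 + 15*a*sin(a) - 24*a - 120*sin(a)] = 15*a*cos(a) + 6*a + 15*sin(a) - 120*cos(a) - 24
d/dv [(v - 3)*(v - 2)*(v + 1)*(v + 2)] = 4*v^3 - 6*v^2 - 14*v + 8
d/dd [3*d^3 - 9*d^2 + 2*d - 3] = 9*d^2 - 18*d + 2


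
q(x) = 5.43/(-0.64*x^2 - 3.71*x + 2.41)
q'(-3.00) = -0.01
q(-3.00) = 0.70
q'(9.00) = 0.01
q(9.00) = -0.07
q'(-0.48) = 1.03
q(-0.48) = 1.34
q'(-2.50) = 0.05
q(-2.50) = 0.71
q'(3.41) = 0.14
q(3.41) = -0.31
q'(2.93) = 0.21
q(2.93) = -0.39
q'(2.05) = 0.55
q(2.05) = -0.69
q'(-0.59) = 0.84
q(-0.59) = 1.24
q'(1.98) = 0.61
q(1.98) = -0.73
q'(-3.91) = -0.14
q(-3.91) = 0.76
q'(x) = 5.43*(1.28*x + 3.71)/(-0.64*x^2 - 3.71*x + 2.41)^2 = (6.9504*x + 20.1453)/(0.64*x^2 + 3.71*x - 2.41)^2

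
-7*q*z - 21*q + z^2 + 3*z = (-7*q + z)*(z + 3)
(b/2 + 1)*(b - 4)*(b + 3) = b^3/2 + b^2/2 - 7*b - 12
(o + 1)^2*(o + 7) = o^3 + 9*o^2 + 15*o + 7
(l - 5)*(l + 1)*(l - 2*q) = l^3 - 2*l^2*q - 4*l^2 + 8*l*q - 5*l + 10*q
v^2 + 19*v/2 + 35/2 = (v + 5/2)*(v + 7)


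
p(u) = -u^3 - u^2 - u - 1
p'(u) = -3*u^2 - 2*u - 1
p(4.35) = -106.59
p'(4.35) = -66.47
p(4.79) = -138.64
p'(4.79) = -79.41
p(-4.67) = 83.71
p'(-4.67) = -57.09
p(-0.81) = -0.31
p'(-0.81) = -1.35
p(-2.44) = 10.01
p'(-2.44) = -13.98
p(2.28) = -20.33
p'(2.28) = -21.16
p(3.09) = -43.14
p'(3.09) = -35.82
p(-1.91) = 4.23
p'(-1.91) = -8.12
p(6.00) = -259.00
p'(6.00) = -121.00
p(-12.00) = 1595.00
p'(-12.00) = -409.00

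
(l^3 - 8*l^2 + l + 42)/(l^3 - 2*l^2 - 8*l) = (l^2 - 10*l + 21)/(l*(l - 4))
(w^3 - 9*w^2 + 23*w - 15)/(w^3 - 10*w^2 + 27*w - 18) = (w - 5)/(w - 6)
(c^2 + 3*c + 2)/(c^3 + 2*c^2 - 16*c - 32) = (c + 1)/(c^2 - 16)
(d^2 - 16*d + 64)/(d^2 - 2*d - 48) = (d - 8)/(d + 6)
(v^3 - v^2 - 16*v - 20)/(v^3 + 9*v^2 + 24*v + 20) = (v - 5)/(v + 5)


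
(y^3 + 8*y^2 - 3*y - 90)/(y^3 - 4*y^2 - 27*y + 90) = (y + 6)/(y - 6)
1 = 1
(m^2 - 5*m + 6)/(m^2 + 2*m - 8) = (m - 3)/(m + 4)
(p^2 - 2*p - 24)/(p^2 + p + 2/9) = 9*(p^2 - 2*p - 24)/(9*p^2 + 9*p + 2)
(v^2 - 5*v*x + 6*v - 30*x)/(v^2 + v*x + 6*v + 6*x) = (v - 5*x)/(v + x)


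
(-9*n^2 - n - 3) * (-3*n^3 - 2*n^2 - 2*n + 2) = 27*n^5 + 21*n^4 + 29*n^3 - 10*n^2 + 4*n - 6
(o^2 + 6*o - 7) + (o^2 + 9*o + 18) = 2*o^2 + 15*o + 11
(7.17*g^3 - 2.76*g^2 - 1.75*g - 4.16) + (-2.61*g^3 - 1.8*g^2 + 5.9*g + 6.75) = 4.56*g^3 - 4.56*g^2 + 4.15*g + 2.59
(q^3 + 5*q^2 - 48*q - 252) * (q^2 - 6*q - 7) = q^5 - q^4 - 85*q^3 + q^2 + 1848*q + 1764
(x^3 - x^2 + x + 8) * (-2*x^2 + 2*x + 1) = -2*x^5 + 4*x^4 - 3*x^3 - 15*x^2 + 17*x + 8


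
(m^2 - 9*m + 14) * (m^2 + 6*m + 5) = m^4 - 3*m^3 - 35*m^2 + 39*m + 70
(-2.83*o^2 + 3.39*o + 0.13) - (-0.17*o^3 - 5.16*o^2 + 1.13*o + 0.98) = 0.17*o^3 + 2.33*o^2 + 2.26*o - 0.85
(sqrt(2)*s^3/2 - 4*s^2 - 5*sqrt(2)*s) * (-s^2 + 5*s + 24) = -sqrt(2)*s^5/2 + 5*sqrt(2)*s^4/2 + 4*s^4 - 20*s^3 + 17*sqrt(2)*s^3 - 96*s^2 - 25*sqrt(2)*s^2 - 120*sqrt(2)*s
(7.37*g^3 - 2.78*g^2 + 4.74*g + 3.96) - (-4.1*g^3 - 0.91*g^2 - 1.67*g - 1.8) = 11.47*g^3 - 1.87*g^2 + 6.41*g + 5.76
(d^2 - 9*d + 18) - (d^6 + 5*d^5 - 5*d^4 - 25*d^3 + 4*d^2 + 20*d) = -d^6 - 5*d^5 + 5*d^4 + 25*d^3 - 3*d^2 - 29*d + 18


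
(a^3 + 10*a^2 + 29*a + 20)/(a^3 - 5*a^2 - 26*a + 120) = (a^2 + 5*a + 4)/(a^2 - 10*a + 24)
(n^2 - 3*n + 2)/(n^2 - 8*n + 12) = (n - 1)/(n - 6)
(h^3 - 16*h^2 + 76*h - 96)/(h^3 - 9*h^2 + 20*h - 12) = (h - 8)/(h - 1)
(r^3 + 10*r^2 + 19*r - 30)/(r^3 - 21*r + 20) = (r + 6)/(r - 4)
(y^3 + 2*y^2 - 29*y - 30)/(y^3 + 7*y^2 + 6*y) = (y - 5)/y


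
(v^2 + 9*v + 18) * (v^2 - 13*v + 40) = v^4 - 4*v^3 - 59*v^2 + 126*v + 720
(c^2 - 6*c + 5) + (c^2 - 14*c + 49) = 2*c^2 - 20*c + 54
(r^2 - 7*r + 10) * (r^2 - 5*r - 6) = r^4 - 12*r^3 + 39*r^2 - 8*r - 60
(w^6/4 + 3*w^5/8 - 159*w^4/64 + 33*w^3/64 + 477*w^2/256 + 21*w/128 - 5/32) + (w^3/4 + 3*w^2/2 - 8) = w^6/4 + 3*w^5/8 - 159*w^4/64 + 49*w^3/64 + 861*w^2/256 + 21*w/128 - 261/32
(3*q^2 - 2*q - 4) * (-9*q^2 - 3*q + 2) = -27*q^4 + 9*q^3 + 48*q^2 + 8*q - 8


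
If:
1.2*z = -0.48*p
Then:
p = -2.5*z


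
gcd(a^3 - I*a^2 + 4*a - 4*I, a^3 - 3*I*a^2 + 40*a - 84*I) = a - 2*I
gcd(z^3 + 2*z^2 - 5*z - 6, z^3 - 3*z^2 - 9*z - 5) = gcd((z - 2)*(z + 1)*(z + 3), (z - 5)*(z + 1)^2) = z + 1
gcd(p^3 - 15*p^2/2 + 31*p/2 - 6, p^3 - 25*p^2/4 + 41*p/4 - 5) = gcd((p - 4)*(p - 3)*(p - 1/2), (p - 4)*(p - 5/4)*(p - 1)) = p - 4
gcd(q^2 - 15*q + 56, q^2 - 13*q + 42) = q - 7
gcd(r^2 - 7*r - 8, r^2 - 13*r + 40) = r - 8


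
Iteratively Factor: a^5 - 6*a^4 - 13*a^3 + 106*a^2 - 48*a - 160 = (a - 4)*(a^4 - 2*a^3 - 21*a^2 + 22*a + 40) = (a - 4)*(a + 1)*(a^3 - 3*a^2 - 18*a + 40) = (a - 5)*(a - 4)*(a + 1)*(a^2 + 2*a - 8) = (a - 5)*(a - 4)*(a + 1)*(a + 4)*(a - 2)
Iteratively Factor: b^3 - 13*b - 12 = (b + 3)*(b^2 - 3*b - 4) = (b - 4)*(b + 3)*(b + 1)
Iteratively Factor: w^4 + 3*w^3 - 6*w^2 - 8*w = (w)*(w^3 + 3*w^2 - 6*w - 8) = w*(w + 4)*(w^2 - w - 2) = w*(w + 1)*(w + 4)*(w - 2)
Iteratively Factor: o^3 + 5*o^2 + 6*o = (o + 3)*(o^2 + 2*o) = o*(o + 3)*(o + 2)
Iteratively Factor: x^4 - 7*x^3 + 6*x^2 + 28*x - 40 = (x - 2)*(x^3 - 5*x^2 - 4*x + 20) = (x - 2)*(x + 2)*(x^2 - 7*x + 10) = (x - 5)*(x - 2)*(x + 2)*(x - 2)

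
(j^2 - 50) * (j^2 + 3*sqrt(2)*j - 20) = j^4 + 3*sqrt(2)*j^3 - 70*j^2 - 150*sqrt(2)*j + 1000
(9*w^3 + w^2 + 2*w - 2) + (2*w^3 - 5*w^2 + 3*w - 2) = 11*w^3 - 4*w^2 + 5*w - 4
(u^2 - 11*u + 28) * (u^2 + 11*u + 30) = u^4 - 63*u^2 - 22*u + 840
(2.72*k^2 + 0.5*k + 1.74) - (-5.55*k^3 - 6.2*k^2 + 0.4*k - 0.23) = 5.55*k^3 + 8.92*k^2 + 0.1*k + 1.97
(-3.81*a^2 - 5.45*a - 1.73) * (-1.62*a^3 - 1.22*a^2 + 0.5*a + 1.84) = 6.1722*a^5 + 13.4772*a^4 + 7.5466*a^3 - 7.6248*a^2 - 10.893*a - 3.1832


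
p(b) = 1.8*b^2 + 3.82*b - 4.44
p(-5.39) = 27.26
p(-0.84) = -6.38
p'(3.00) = 14.62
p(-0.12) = -4.87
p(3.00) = 23.22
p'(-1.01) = 0.18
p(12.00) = 300.60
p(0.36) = -2.83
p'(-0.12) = 3.39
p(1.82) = 8.47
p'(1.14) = 7.92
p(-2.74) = -1.39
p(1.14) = 2.25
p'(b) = 3.6*b + 3.82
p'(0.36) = 5.12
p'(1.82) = 10.37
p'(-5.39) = -15.58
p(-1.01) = -6.46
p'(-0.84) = 0.80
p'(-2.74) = -6.04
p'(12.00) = 47.02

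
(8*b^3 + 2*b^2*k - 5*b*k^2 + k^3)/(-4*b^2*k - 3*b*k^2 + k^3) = (-2*b + k)/k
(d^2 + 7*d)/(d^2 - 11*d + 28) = d*(d + 7)/(d^2 - 11*d + 28)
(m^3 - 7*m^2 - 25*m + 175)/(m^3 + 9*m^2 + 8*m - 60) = (m^2 - 12*m + 35)/(m^2 + 4*m - 12)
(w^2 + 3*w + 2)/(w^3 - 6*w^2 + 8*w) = (w^2 + 3*w + 2)/(w*(w^2 - 6*w + 8))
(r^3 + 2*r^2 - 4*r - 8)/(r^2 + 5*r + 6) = (r^2 - 4)/(r + 3)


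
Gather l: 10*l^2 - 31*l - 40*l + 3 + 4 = 10*l^2 - 71*l + 7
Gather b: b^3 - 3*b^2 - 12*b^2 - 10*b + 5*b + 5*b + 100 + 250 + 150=b^3 - 15*b^2 + 500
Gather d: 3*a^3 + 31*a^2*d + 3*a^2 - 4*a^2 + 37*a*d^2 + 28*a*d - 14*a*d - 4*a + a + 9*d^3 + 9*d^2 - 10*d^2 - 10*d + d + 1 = 3*a^3 - a^2 - 3*a + 9*d^3 + d^2*(37*a - 1) + d*(31*a^2 + 14*a - 9) + 1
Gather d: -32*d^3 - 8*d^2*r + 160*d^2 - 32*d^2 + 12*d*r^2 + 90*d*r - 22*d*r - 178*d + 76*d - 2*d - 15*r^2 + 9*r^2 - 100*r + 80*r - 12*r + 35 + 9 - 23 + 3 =-32*d^3 + d^2*(128 - 8*r) + d*(12*r^2 + 68*r - 104) - 6*r^2 - 32*r + 24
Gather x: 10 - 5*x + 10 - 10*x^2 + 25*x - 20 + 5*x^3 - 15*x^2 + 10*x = 5*x^3 - 25*x^2 + 30*x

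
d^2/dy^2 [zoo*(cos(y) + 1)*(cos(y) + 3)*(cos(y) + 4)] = zoo*cos(y) + zoo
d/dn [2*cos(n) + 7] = -2*sin(n)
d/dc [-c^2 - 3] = -2*c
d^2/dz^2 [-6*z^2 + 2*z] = -12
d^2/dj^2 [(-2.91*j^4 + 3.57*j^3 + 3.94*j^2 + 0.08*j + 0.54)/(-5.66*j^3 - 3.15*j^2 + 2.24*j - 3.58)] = (-2.27373675443232e-13*j^7 + 6.39576999999827*j^6 - 763.934664*j^5 + 636.696084*j^4 + 575.754228*j^3 + 914.289636*j^2 - 180.601416*j - 95.516152)/(181.321496*j^9 + 302.73642*j^8 - 46.795182*j^7 + 135.696459*j^6 + 401.486568*j^5 - 118.348062*j^4 + 54.820168*j^3 + 175.004004*j^2 - 86.126208*j + 45.882712)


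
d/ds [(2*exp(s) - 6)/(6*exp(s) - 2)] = 8*exp(s)/(3*exp(s) - 1)^2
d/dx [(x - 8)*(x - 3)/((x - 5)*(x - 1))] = (5*x^2 - 38*x + 89)/(x^4 - 12*x^3 + 46*x^2 - 60*x + 25)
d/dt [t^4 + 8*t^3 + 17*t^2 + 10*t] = 4*t^3 + 24*t^2 + 34*t + 10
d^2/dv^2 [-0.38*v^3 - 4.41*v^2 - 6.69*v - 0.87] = -2.28*v - 8.82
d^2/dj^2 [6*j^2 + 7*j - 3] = 12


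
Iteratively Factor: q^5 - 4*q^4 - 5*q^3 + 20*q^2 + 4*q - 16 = (q - 1)*(q^4 - 3*q^3 - 8*q^2 + 12*q + 16) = (q - 2)*(q - 1)*(q^3 - q^2 - 10*q - 8) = (q - 2)*(q - 1)*(q + 2)*(q^2 - 3*q - 4) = (q - 4)*(q - 2)*(q - 1)*(q + 2)*(q + 1)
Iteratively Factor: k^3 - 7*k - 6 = (k - 3)*(k^2 + 3*k + 2) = (k - 3)*(k + 2)*(k + 1)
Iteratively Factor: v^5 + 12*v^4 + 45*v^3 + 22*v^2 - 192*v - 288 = (v + 3)*(v^4 + 9*v^3 + 18*v^2 - 32*v - 96) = (v + 3)*(v + 4)*(v^3 + 5*v^2 - 2*v - 24) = (v + 3)*(v + 4)^2*(v^2 + v - 6) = (v + 3)^2*(v + 4)^2*(v - 2)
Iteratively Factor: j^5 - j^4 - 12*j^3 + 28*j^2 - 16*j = (j)*(j^4 - j^3 - 12*j^2 + 28*j - 16) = j*(j - 2)*(j^3 + j^2 - 10*j + 8) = j*(j - 2)*(j + 4)*(j^2 - 3*j + 2) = j*(j - 2)^2*(j + 4)*(j - 1)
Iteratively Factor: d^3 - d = (d + 1)*(d^2 - d) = d*(d + 1)*(d - 1)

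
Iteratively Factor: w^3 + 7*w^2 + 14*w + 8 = (w + 1)*(w^2 + 6*w + 8) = (w + 1)*(w + 4)*(w + 2)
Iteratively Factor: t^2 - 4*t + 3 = (t - 3)*(t - 1)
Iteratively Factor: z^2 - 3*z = (z)*(z - 3)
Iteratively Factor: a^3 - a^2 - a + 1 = (a - 1)*(a^2 - 1) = (a - 1)^2*(a + 1)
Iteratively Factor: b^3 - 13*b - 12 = (b + 3)*(b^2 - 3*b - 4) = (b - 4)*(b + 3)*(b + 1)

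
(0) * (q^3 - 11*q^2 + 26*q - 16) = 0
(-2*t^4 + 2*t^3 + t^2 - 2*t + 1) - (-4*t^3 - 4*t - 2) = -2*t^4 + 6*t^3 + t^2 + 2*t + 3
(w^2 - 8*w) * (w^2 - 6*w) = w^4 - 14*w^3 + 48*w^2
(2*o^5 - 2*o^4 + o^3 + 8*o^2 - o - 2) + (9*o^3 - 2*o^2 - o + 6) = 2*o^5 - 2*o^4 + 10*o^3 + 6*o^2 - 2*o + 4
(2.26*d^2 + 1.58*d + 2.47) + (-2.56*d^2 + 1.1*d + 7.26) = -0.3*d^2 + 2.68*d + 9.73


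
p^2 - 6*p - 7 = (p - 7)*(p + 1)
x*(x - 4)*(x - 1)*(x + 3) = x^4 - 2*x^3 - 11*x^2 + 12*x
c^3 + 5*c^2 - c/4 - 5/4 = (c - 1/2)*(c + 1/2)*(c + 5)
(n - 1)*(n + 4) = n^2 + 3*n - 4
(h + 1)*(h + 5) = h^2 + 6*h + 5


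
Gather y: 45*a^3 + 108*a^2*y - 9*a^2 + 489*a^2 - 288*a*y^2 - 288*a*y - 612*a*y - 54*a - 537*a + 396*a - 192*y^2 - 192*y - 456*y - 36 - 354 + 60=45*a^3 + 480*a^2 - 195*a + y^2*(-288*a - 192) + y*(108*a^2 - 900*a - 648) - 330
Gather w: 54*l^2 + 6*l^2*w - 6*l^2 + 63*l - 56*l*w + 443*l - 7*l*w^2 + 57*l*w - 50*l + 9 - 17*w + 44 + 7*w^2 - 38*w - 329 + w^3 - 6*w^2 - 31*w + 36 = 48*l^2 + 456*l + w^3 + w^2*(1 - 7*l) + w*(6*l^2 + l - 86) - 240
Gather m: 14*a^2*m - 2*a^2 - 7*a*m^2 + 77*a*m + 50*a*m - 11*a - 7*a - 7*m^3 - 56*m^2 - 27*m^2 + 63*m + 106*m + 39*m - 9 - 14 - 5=-2*a^2 - 18*a - 7*m^3 + m^2*(-7*a - 83) + m*(14*a^2 + 127*a + 208) - 28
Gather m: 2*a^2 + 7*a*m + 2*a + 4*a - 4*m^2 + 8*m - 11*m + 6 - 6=2*a^2 + 6*a - 4*m^2 + m*(7*a - 3)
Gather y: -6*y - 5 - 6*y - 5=-12*y - 10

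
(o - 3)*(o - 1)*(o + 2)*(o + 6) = o^4 + 4*o^3 - 17*o^2 - 24*o + 36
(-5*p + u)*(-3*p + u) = 15*p^2 - 8*p*u + u^2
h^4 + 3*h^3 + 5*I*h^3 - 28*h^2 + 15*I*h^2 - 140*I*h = h*(h - 4)*(h + 7)*(h + 5*I)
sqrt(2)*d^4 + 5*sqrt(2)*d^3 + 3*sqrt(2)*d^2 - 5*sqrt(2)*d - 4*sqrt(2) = (d - 1)*(d + 1)*(d + 4)*(sqrt(2)*d + sqrt(2))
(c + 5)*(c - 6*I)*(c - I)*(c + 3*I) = c^4 + 5*c^3 - 4*I*c^3 + 15*c^2 - 20*I*c^2 + 75*c - 18*I*c - 90*I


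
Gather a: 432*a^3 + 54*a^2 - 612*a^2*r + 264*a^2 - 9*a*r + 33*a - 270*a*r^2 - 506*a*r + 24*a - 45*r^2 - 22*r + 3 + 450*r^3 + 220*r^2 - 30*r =432*a^3 + a^2*(318 - 612*r) + a*(-270*r^2 - 515*r + 57) + 450*r^3 + 175*r^2 - 52*r + 3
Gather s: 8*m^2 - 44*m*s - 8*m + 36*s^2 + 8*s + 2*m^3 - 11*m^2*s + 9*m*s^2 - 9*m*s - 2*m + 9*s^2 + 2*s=2*m^3 + 8*m^2 - 10*m + s^2*(9*m + 45) + s*(-11*m^2 - 53*m + 10)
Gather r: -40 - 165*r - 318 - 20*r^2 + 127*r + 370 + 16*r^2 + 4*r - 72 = -4*r^2 - 34*r - 60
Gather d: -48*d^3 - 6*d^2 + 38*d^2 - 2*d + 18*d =-48*d^3 + 32*d^2 + 16*d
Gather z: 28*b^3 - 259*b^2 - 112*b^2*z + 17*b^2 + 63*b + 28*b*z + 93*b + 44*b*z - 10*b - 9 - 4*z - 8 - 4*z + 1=28*b^3 - 242*b^2 + 146*b + z*(-112*b^2 + 72*b - 8) - 16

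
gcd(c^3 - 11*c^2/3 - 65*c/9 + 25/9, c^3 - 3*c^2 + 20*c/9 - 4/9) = c - 1/3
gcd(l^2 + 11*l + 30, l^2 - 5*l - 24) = 1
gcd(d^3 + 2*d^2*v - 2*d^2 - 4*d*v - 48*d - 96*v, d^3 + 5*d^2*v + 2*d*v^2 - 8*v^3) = d + 2*v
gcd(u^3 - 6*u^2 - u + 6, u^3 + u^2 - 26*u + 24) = u - 1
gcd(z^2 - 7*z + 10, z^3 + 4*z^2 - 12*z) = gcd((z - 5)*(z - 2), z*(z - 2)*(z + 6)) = z - 2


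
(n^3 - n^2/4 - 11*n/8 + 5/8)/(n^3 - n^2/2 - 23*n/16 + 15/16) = 2*(2*n - 1)/(4*n - 3)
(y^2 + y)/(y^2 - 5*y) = (y + 1)/(y - 5)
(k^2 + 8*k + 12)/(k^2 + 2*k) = (k + 6)/k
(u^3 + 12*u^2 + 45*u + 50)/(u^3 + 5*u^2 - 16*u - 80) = (u^2 + 7*u + 10)/(u^2 - 16)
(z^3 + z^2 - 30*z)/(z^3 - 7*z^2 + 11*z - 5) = z*(z + 6)/(z^2 - 2*z + 1)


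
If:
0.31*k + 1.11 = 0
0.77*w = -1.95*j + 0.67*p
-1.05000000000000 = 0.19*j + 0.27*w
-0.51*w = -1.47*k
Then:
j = 9.14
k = -3.58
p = 14.74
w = -10.32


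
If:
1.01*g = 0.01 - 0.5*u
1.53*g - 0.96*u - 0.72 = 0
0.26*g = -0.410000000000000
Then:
No Solution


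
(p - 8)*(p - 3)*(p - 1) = p^3 - 12*p^2 + 35*p - 24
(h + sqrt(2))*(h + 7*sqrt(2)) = h^2 + 8*sqrt(2)*h + 14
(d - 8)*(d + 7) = d^2 - d - 56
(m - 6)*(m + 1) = m^2 - 5*m - 6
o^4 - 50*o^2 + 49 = (o - 7)*(o - 1)*(o + 1)*(o + 7)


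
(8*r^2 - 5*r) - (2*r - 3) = 8*r^2 - 7*r + 3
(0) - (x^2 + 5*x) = -x^2 - 5*x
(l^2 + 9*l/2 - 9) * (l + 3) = l^3 + 15*l^2/2 + 9*l/2 - 27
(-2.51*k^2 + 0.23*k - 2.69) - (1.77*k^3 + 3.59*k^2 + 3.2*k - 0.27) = -1.77*k^3 - 6.1*k^2 - 2.97*k - 2.42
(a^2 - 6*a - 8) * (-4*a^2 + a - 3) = -4*a^4 + 25*a^3 + 23*a^2 + 10*a + 24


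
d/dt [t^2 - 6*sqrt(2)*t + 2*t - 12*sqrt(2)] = 2*t - 6*sqrt(2) + 2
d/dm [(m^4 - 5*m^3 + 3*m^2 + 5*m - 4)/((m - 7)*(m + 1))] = (2*m^3 - 27*m^2 + 84*m - 59)/(m^2 - 14*m + 49)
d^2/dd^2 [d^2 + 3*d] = 2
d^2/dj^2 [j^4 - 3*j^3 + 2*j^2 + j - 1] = 12*j^2 - 18*j + 4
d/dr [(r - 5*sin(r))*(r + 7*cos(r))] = -(r - 5*sin(r))*(7*sin(r) - 1) - (r + 7*cos(r))*(5*cos(r) - 1)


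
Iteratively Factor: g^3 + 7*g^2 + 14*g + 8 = (g + 4)*(g^2 + 3*g + 2) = (g + 1)*(g + 4)*(g + 2)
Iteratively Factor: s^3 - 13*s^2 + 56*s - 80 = (s - 4)*(s^2 - 9*s + 20) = (s - 4)^2*(s - 5)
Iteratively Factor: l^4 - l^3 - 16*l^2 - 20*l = (l - 5)*(l^3 + 4*l^2 + 4*l) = (l - 5)*(l + 2)*(l^2 + 2*l) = l*(l - 5)*(l + 2)*(l + 2)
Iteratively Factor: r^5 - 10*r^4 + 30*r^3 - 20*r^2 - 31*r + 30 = (r + 1)*(r^4 - 11*r^3 + 41*r^2 - 61*r + 30) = (r - 1)*(r + 1)*(r^3 - 10*r^2 + 31*r - 30) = (r - 2)*(r - 1)*(r + 1)*(r^2 - 8*r + 15) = (r - 3)*(r - 2)*(r - 1)*(r + 1)*(r - 5)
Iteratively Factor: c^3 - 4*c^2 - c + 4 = (c + 1)*(c^2 - 5*c + 4) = (c - 4)*(c + 1)*(c - 1)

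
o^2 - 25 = (o - 5)*(o + 5)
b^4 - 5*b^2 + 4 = (b - 2)*(b - 1)*(b + 1)*(b + 2)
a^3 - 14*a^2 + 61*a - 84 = (a - 7)*(a - 4)*(a - 3)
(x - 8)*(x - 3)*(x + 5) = x^3 - 6*x^2 - 31*x + 120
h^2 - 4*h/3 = h*(h - 4/3)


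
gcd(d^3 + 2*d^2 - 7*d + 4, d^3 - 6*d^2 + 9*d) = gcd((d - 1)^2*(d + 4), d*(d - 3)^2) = 1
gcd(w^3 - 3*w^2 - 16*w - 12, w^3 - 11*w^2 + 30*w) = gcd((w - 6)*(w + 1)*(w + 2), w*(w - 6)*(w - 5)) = w - 6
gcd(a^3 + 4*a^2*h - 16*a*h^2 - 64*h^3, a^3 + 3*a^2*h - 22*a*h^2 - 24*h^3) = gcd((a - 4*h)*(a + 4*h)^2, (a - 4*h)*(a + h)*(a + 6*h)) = a - 4*h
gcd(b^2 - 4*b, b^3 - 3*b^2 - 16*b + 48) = b - 4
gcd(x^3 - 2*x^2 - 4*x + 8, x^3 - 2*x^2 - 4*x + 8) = x^3 - 2*x^2 - 4*x + 8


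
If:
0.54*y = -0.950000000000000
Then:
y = -1.76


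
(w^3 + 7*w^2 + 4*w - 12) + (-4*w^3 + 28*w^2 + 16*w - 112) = -3*w^3 + 35*w^2 + 20*w - 124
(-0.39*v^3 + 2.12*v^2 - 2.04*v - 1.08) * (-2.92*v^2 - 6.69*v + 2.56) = 1.1388*v^5 - 3.5813*v^4 - 9.2244*v^3 + 22.2284*v^2 + 2.0028*v - 2.7648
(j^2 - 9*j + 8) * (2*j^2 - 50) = 2*j^4 - 18*j^3 - 34*j^2 + 450*j - 400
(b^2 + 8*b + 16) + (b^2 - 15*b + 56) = 2*b^2 - 7*b + 72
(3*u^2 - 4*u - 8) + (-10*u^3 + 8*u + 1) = -10*u^3 + 3*u^2 + 4*u - 7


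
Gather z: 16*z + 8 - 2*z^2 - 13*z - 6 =-2*z^2 + 3*z + 2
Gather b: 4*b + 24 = 4*b + 24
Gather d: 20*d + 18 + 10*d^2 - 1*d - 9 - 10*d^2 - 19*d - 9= 0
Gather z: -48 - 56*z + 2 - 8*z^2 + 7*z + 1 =-8*z^2 - 49*z - 45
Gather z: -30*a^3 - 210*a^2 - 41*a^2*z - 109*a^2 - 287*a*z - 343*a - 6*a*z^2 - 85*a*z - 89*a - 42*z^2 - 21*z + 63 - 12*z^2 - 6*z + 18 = -30*a^3 - 319*a^2 - 432*a + z^2*(-6*a - 54) + z*(-41*a^2 - 372*a - 27) + 81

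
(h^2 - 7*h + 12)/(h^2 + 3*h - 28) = (h - 3)/(h + 7)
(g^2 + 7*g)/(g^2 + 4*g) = (g + 7)/(g + 4)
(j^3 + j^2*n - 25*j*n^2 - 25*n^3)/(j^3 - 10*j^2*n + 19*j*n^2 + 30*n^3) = (j + 5*n)/(j - 6*n)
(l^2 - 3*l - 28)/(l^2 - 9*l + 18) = (l^2 - 3*l - 28)/(l^2 - 9*l + 18)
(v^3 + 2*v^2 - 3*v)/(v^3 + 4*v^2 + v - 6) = v/(v + 2)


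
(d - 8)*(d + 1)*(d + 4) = d^3 - 3*d^2 - 36*d - 32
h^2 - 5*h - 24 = (h - 8)*(h + 3)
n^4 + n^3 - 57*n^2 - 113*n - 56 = (n - 8)*(n + 1)^2*(n + 7)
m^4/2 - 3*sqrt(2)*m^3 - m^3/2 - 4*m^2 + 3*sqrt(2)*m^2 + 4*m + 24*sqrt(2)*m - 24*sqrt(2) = (m/2 + sqrt(2))*(m - 1)*(m - 6*sqrt(2))*(m - 2*sqrt(2))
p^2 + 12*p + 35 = (p + 5)*(p + 7)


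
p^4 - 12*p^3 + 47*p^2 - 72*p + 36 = (p - 6)*(p - 3)*(p - 2)*(p - 1)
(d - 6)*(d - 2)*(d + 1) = d^3 - 7*d^2 + 4*d + 12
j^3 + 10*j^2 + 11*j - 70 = (j - 2)*(j + 5)*(j + 7)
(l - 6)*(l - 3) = l^2 - 9*l + 18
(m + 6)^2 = m^2 + 12*m + 36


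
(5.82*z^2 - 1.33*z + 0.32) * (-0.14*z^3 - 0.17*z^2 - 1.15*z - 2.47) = -0.8148*z^5 - 0.8032*z^4 - 6.5117*z^3 - 12.9003*z^2 + 2.9171*z - 0.7904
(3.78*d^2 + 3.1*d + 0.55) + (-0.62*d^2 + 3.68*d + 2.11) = 3.16*d^2 + 6.78*d + 2.66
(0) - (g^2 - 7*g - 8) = -g^2 + 7*g + 8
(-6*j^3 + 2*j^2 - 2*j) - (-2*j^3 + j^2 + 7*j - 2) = -4*j^3 + j^2 - 9*j + 2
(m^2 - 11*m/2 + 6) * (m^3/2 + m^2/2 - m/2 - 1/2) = m^5/2 - 9*m^4/4 - m^3/4 + 21*m^2/4 - m/4 - 3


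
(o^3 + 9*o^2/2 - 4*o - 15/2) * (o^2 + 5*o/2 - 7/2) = o^5 + 7*o^4 + 15*o^3/4 - 133*o^2/4 - 19*o/4 + 105/4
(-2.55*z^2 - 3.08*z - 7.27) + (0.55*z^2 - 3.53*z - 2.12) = -2.0*z^2 - 6.61*z - 9.39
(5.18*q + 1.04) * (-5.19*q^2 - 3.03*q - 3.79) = -26.8842*q^3 - 21.093*q^2 - 22.7834*q - 3.9416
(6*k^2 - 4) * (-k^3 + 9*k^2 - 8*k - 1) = -6*k^5 + 54*k^4 - 44*k^3 - 42*k^2 + 32*k + 4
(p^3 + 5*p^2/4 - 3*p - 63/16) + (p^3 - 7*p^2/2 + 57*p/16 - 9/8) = 2*p^3 - 9*p^2/4 + 9*p/16 - 81/16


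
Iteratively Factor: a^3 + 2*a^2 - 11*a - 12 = (a + 4)*(a^2 - 2*a - 3) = (a - 3)*(a + 4)*(a + 1)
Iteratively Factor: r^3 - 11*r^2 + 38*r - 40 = (r - 2)*(r^2 - 9*r + 20) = (r - 4)*(r - 2)*(r - 5)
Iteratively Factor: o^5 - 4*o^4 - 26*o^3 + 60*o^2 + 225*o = (o - 5)*(o^4 + o^3 - 21*o^2 - 45*o) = (o - 5)^2*(o^3 + 6*o^2 + 9*o) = o*(o - 5)^2*(o^2 + 6*o + 9) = o*(o - 5)^2*(o + 3)*(o + 3)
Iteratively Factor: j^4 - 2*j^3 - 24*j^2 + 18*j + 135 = (j - 3)*(j^3 + j^2 - 21*j - 45) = (j - 3)*(j + 3)*(j^2 - 2*j - 15) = (j - 5)*(j - 3)*(j + 3)*(j + 3)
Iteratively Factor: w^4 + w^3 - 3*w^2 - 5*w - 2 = (w + 1)*(w^3 - 3*w - 2) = (w - 2)*(w + 1)*(w^2 + 2*w + 1) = (w - 2)*(w + 1)^2*(w + 1)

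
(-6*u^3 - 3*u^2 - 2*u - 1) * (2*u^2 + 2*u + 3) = -12*u^5 - 18*u^4 - 28*u^3 - 15*u^2 - 8*u - 3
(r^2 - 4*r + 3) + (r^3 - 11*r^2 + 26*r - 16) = r^3 - 10*r^2 + 22*r - 13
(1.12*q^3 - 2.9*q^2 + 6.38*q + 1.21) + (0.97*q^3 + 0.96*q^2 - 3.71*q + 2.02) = 2.09*q^3 - 1.94*q^2 + 2.67*q + 3.23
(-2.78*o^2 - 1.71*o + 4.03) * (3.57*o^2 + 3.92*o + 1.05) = -9.9246*o^4 - 17.0023*o^3 + 4.7649*o^2 + 14.0021*o + 4.2315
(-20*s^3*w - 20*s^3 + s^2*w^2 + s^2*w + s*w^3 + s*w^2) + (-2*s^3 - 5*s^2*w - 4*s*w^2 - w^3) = -20*s^3*w - 22*s^3 + s^2*w^2 - 4*s^2*w + s*w^3 - 3*s*w^2 - w^3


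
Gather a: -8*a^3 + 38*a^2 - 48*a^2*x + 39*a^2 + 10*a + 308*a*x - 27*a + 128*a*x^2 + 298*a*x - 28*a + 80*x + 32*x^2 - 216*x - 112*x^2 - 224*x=-8*a^3 + a^2*(77 - 48*x) + a*(128*x^2 + 606*x - 45) - 80*x^2 - 360*x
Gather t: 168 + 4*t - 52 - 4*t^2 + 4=-4*t^2 + 4*t + 120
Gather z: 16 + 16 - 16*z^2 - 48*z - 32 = -16*z^2 - 48*z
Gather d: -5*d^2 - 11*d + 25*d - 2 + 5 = -5*d^2 + 14*d + 3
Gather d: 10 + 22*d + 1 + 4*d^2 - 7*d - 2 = 4*d^2 + 15*d + 9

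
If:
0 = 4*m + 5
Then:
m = -5/4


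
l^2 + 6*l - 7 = (l - 1)*(l + 7)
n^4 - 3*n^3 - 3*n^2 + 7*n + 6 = (n - 3)*(n - 2)*(n + 1)^2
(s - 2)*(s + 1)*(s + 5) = s^3 + 4*s^2 - 7*s - 10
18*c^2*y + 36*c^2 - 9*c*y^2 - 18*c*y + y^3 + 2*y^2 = (-6*c + y)*(-3*c + y)*(y + 2)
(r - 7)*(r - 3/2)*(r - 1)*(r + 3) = r^4 - 13*r^3/2 - 19*r^2/2 + 93*r/2 - 63/2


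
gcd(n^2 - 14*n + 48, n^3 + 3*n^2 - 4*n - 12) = 1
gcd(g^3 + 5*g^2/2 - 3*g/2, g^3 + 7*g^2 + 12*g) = g^2 + 3*g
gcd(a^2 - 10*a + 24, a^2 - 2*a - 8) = a - 4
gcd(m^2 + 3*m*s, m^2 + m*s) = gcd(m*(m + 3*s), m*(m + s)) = m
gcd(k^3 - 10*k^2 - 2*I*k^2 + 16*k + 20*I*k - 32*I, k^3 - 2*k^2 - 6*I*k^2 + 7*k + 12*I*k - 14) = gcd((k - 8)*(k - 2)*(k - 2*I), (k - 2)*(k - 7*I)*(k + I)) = k - 2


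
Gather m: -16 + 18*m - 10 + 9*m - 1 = 27*m - 27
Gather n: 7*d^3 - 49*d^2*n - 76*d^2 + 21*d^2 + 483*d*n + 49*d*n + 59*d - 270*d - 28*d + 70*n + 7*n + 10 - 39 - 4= 7*d^3 - 55*d^2 - 239*d + n*(-49*d^2 + 532*d + 77) - 33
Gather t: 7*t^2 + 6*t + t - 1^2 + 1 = 7*t^2 + 7*t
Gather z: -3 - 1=-4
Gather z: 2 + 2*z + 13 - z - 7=z + 8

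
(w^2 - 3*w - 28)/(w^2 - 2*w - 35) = (w + 4)/(w + 5)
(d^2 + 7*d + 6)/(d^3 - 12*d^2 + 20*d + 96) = (d^2 + 7*d + 6)/(d^3 - 12*d^2 + 20*d + 96)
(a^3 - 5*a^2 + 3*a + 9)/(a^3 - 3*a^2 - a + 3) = (a - 3)/(a - 1)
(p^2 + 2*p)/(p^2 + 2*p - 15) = p*(p + 2)/(p^2 + 2*p - 15)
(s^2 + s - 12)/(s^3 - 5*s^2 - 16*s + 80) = (s - 3)/(s^2 - 9*s + 20)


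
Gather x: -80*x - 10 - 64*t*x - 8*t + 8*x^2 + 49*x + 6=-8*t + 8*x^2 + x*(-64*t - 31) - 4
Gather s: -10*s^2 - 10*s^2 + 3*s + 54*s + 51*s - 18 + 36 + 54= -20*s^2 + 108*s + 72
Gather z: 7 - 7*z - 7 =-7*z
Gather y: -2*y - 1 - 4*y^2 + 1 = -4*y^2 - 2*y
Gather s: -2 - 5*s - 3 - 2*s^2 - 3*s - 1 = -2*s^2 - 8*s - 6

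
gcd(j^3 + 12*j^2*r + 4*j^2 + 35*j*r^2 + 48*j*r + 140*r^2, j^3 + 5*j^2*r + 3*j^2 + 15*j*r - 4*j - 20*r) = j^2 + 5*j*r + 4*j + 20*r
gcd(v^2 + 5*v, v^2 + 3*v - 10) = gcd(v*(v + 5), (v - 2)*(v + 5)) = v + 5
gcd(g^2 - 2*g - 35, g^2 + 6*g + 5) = g + 5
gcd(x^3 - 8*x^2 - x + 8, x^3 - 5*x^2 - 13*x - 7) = x + 1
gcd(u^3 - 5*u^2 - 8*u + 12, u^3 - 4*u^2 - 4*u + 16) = u + 2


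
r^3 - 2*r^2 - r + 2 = (r - 2)*(r - 1)*(r + 1)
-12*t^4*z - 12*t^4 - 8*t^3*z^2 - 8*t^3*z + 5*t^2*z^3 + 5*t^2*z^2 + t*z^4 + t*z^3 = (-2*t + z)*(t + z)*(6*t + z)*(t*z + t)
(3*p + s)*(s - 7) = 3*p*s - 21*p + s^2 - 7*s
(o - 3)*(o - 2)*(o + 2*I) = o^3 - 5*o^2 + 2*I*o^2 + 6*o - 10*I*o + 12*I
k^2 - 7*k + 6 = (k - 6)*(k - 1)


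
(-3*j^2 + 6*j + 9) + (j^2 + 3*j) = -2*j^2 + 9*j + 9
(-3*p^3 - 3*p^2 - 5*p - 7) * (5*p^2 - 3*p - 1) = -15*p^5 - 6*p^4 - 13*p^3 - 17*p^2 + 26*p + 7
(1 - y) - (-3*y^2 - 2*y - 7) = 3*y^2 + y + 8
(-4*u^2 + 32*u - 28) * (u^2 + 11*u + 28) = -4*u^4 - 12*u^3 + 212*u^2 + 588*u - 784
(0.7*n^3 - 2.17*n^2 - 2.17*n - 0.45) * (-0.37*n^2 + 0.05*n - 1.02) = -0.259*n^5 + 0.8379*n^4 - 0.0196000000000001*n^3 + 2.2714*n^2 + 2.1909*n + 0.459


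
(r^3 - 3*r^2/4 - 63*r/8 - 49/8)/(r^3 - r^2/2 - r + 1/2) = (8*r^2 - 14*r - 49)/(4*(2*r^2 - 3*r + 1))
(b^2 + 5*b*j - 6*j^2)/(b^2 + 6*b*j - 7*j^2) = (b + 6*j)/(b + 7*j)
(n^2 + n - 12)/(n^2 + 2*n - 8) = (n - 3)/(n - 2)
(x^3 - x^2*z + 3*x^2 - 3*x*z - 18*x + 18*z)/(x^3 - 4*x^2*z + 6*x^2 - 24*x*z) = (x^2 - x*z - 3*x + 3*z)/(x*(x - 4*z))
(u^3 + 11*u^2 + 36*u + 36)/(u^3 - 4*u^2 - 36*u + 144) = (u^2 + 5*u + 6)/(u^2 - 10*u + 24)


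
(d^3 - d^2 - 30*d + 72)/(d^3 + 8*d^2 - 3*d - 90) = (d - 4)/(d + 5)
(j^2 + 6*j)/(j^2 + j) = (j + 6)/(j + 1)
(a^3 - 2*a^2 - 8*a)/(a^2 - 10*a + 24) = a*(a + 2)/(a - 6)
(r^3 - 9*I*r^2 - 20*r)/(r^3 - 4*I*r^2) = (r - 5*I)/r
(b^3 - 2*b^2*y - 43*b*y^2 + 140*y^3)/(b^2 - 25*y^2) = (b^2 + 3*b*y - 28*y^2)/(b + 5*y)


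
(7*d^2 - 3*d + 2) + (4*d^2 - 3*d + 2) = 11*d^2 - 6*d + 4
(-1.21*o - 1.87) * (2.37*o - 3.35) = -2.8677*o^2 - 0.378400000000001*o + 6.2645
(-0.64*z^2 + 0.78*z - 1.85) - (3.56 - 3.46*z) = -0.64*z^2 + 4.24*z - 5.41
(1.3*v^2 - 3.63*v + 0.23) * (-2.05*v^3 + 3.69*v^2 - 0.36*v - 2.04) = -2.665*v^5 + 12.2385*v^4 - 14.3342*v^3 - 0.4965*v^2 + 7.3224*v - 0.4692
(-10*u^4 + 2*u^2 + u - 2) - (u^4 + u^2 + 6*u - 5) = -11*u^4 + u^2 - 5*u + 3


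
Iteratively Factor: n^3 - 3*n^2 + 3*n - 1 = (n - 1)*(n^2 - 2*n + 1) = (n - 1)^2*(n - 1)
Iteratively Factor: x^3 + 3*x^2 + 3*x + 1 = (x + 1)*(x^2 + 2*x + 1) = (x + 1)^2*(x + 1)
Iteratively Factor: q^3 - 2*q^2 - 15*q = (q + 3)*(q^2 - 5*q) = (q - 5)*(q + 3)*(q)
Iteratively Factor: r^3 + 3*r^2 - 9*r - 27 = (r - 3)*(r^2 + 6*r + 9) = (r - 3)*(r + 3)*(r + 3)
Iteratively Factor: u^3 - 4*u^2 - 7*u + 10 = (u - 5)*(u^2 + u - 2) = (u - 5)*(u - 1)*(u + 2)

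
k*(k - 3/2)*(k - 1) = k^3 - 5*k^2/2 + 3*k/2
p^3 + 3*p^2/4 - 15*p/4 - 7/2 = (p - 2)*(p + 1)*(p + 7/4)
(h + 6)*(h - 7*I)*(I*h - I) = I*h^3 + 7*h^2 + 5*I*h^2 + 35*h - 6*I*h - 42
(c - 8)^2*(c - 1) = c^3 - 17*c^2 + 80*c - 64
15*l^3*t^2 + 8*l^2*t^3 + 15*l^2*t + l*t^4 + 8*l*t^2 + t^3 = t*(3*l + t)*(5*l + t)*(l*t + 1)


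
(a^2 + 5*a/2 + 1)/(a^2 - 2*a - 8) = (a + 1/2)/(a - 4)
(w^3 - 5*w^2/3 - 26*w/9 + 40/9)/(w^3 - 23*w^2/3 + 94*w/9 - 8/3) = (3*w^2 - w - 10)/(3*w^2 - 19*w + 6)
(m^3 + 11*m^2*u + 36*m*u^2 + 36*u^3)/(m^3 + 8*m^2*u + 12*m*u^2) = (m + 3*u)/m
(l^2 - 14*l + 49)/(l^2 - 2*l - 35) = (l - 7)/(l + 5)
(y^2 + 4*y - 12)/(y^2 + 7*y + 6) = (y - 2)/(y + 1)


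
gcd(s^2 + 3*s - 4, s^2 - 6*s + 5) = s - 1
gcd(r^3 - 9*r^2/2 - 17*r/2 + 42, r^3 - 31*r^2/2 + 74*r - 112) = r^2 - 15*r/2 + 14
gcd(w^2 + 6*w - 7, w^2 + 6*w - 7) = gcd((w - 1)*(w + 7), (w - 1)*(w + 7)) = w^2 + 6*w - 7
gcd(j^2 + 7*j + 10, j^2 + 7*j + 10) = j^2 + 7*j + 10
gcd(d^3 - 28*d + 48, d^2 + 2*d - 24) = d^2 + 2*d - 24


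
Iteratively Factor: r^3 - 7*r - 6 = (r + 1)*(r^2 - r - 6) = (r - 3)*(r + 1)*(r + 2)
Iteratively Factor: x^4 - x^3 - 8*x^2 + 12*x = (x)*(x^3 - x^2 - 8*x + 12) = x*(x + 3)*(x^2 - 4*x + 4) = x*(x - 2)*(x + 3)*(x - 2)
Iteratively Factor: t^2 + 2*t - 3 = (t - 1)*(t + 3)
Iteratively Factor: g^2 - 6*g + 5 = (g - 1)*(g - 5)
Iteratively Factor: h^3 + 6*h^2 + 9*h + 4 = (h + 4)*(h^2 + 2*h + 1) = (h + 1)*(h + 4)*(h + 1)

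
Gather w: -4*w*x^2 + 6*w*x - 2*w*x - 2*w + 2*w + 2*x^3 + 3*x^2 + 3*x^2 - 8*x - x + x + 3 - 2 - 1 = w*(-4*x^2 + 4*x) + 2*x^3 + 6*x^2 - 8*x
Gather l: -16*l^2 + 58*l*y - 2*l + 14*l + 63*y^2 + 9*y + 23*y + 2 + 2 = -16*l^2 + l*(58*y + 12) + 63*y^2 + 32*y + 4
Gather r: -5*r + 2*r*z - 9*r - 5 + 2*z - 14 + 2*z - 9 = r*(2*z - 14) + 4*z - 28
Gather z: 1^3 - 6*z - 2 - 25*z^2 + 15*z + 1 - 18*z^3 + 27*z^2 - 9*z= -18*z^3 + 2*z^2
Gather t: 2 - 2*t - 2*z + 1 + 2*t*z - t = t*(2*z - 3) - 2*z + 3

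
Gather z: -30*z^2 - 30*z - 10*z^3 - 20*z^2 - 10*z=-10*z^3 - 50*z^2 - 40*z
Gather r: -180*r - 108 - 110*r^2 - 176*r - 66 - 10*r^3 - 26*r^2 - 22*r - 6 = -10*r^3 - 136*r^2 - 378*r - 180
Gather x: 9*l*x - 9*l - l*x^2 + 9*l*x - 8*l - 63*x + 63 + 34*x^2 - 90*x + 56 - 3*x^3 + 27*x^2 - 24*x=-17*l - 3*x^3 + x^2*(61 - l) + x*(18*l - 177) + 119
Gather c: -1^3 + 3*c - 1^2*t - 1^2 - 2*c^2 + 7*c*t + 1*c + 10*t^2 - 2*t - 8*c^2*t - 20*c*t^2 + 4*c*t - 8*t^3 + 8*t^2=c^2*(-8*t - 2) + c*(-20*t^2 + 11*t + 4) - 8*t^3 + 18*t^2 - 3*t - 2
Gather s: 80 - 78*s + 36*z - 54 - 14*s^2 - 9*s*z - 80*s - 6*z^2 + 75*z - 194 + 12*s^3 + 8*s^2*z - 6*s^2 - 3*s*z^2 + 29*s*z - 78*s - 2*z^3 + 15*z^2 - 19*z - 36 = 12*s^3 + s^2*(8*z - 20) + s*(-3*z^2 + 20*z - 236) - 2*z^3 + 9*z^2 + 92*z - 204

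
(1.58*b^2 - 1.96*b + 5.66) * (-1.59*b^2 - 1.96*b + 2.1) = -2.5122*b^4 + 0.0196000000000001*b^3 - 1.8398*b^2 - 15.2096*b + 11.886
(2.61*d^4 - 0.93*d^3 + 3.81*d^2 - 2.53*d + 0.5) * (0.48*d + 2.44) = 1.2528*d^5 + 5.922*d^4 - 0.4404*d^3 + 8.082*d^2 - 5.9332*d + 1.22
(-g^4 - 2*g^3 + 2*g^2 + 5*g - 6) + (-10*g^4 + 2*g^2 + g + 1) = -11*g^4 - 2*g^3 + 4*g^2 + 6*g - 5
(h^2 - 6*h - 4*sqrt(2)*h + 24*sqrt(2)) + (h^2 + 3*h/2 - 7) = 2*h^2 - 4*sqrt(2)*h - 9*h/2 - 7 + 24*sqrt(2)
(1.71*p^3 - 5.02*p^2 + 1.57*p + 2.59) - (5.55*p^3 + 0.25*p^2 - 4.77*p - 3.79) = -3.84*p^3 - 5.27*p^2 + 6.34*p + 6.38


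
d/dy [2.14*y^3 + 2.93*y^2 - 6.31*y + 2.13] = 6.42*y^2 + 5.86*y - 6.31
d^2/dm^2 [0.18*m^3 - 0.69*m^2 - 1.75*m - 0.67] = 1.08*m - 1.38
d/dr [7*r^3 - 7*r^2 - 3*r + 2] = 21*r^2 - 14*r - 3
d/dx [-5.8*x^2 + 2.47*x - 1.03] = 2.47 - 11.6*x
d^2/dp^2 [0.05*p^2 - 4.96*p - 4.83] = 0.100000000000000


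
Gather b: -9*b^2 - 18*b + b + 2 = -9*b^2 - 17*b + 2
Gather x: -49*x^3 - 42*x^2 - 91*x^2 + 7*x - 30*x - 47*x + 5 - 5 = -49*x^3 - 133*x^2 - 70*x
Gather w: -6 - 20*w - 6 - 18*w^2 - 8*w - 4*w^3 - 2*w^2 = -4*w^3 - 20*w^2 - 28*w - 12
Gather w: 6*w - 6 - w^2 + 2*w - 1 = -w^2 + 8*w - 7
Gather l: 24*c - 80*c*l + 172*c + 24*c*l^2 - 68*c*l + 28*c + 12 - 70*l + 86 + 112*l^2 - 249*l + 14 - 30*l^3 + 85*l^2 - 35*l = 224*c - 30*l^3 + l^2*(24*c + 197) + l*(-148*c - 354) + 112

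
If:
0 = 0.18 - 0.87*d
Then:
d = 0.21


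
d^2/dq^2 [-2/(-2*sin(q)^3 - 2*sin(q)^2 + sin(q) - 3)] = 2*((sin(q) - 9*sin(3*q) - 8*cos(2*q))*(2*sin(q)^3 + 2*sin(q)^2 - sin(q) + 3)/2 + 2*(6*sin(q)^2 + 4*sin(q) - 1)^2*cos(q)^2)/(2*sin(q)^3 + 2*sin(q)^2 - sin(q) + 3)^3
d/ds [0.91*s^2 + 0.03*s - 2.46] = 1.82*s + 0.03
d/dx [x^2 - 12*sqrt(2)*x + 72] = 2*x - 12*sqrt(2)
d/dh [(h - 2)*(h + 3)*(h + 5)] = 3*h^2 + 12*h - 1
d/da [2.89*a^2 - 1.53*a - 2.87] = 5.78*a - 1.53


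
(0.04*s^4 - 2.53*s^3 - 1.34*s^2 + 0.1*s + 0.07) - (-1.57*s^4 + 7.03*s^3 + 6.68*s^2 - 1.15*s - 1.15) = 1.61*s^4 - 9.56*s^3 - 8.02*s^2 + 1.25*s + 1.22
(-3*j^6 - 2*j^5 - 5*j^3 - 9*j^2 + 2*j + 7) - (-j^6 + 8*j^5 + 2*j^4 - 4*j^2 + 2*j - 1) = -2*j^6 - 10*j^5 - 2*j^4 - 5*j^3 - 5*j^2 + 8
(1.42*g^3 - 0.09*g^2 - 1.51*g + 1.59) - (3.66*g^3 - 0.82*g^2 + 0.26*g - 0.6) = -2.24*g^3 + 0.73*g^2 - 1.77*g + 2.19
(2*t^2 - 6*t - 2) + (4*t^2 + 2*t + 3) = 6*t^2 - 4*t + 1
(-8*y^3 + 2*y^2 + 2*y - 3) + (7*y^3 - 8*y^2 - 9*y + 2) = -y^3 - 6*y^2 - 7*y - 1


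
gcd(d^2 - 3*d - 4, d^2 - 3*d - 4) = d^2 - 3*d - 4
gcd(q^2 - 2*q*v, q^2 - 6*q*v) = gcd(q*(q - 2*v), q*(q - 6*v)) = q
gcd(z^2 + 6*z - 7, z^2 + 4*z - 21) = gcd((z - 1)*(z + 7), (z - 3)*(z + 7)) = z + 7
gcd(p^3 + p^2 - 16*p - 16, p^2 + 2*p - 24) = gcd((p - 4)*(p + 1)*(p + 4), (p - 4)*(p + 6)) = p - 4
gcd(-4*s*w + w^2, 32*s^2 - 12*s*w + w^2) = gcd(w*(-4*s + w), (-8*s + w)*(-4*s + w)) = 4*s - w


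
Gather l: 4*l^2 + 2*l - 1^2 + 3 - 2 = 4*l^2 + 2*l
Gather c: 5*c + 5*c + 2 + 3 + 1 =10*c + 6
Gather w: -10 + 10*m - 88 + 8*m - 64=18*m - 162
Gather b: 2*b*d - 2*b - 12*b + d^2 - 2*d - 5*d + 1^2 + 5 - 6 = b*(2*d - 14) + d^2 - 7*d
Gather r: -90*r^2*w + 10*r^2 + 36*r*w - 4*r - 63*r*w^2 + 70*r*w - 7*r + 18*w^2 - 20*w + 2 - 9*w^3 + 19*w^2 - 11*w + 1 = r^2*(10 - 90*w) + r*(-63*w^2 + 106*w - 11) - 9*w^3 + 37*w^2 - 31*w + 3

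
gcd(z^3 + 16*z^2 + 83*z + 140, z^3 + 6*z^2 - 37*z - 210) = z^2 + 12*z + 35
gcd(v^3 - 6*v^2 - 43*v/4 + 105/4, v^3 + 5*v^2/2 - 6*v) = v - 3/2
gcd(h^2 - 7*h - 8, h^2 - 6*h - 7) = h + 1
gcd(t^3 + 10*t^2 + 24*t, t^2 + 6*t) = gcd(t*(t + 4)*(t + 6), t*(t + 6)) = t^2 + 6*t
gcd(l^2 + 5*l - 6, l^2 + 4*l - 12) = l + 6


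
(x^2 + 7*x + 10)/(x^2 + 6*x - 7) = (x^2 + 7*x + 10)/(x^2 + 6*x - 7)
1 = 1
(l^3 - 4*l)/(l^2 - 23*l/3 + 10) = 3*l*(l^2 - 4)/(3*l^2 - 23*l + 30)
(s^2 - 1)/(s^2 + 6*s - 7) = (s + 1)/(s + 7)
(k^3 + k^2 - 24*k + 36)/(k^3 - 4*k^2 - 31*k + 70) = (k^2 + 3*k - 18)/(k^2 - 2*k - 35)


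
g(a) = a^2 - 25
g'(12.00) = 24.00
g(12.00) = 119.00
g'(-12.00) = -24.00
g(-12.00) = 119.00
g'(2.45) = 4.90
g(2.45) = -19.00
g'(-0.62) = -1.24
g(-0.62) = -24.62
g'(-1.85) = -3.70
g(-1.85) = -21.58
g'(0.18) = 0.36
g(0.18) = -24.97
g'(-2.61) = -5.22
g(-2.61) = -18.19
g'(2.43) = 4.86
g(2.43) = -19.10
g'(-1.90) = -3.80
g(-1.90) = -21.39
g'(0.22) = 0.44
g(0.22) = -24.95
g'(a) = 2*a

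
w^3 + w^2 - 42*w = w*(w - 6)*(w + 7)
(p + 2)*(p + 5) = p^2 + 7*p + 10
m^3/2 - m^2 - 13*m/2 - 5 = (m/2 + 1/2)*(m - 5)*(m + 2)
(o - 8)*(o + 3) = o^2 - 5*o - 24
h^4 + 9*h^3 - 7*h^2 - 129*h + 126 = (h - 3)*(h - 1)*(h + 6)*(h + 7)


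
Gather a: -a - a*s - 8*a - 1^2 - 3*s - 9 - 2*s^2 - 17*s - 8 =a*(-s - 9) - 2*s^2 - 20*s - 18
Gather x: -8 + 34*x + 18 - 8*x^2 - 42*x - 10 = -8*x^2 - 8*x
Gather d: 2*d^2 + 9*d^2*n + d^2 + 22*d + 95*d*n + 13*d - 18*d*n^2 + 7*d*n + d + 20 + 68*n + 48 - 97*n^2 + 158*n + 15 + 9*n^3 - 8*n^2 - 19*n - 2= d^2*(9*n + 3) + d*(-18*n^2 + 102*n + 36) + 9*n^3 - 105*n^2 + 207*n + 81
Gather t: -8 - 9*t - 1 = -9*t - 9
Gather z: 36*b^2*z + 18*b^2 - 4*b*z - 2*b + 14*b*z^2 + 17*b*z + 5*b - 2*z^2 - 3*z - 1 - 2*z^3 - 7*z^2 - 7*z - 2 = 18*b^2 + 3*b - 2*z^3 + z^2*(14*b - 9) + z*(36*b^2 + 13*b - 10) - 3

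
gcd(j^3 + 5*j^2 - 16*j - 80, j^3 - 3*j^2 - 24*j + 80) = j^2 + j - 20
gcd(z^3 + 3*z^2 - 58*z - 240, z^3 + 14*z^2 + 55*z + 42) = z + 6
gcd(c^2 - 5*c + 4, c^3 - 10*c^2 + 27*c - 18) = c - 1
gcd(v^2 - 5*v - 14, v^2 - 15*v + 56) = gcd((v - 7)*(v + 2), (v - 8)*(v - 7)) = v - 7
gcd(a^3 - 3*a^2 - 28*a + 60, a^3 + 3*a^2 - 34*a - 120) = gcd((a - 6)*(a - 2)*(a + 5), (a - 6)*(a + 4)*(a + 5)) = a^2 - a - 30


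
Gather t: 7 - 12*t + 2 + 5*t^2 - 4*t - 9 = 5*t^2 - 16*t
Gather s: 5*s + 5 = 5*s + 5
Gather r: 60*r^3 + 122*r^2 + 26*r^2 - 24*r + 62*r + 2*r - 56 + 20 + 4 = 60*r^3 + 148*r^2 + 40*r - 32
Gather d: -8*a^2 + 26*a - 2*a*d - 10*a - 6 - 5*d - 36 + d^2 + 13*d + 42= -8*a^2 + 16*a + d^2 + d*(8 - 2*a)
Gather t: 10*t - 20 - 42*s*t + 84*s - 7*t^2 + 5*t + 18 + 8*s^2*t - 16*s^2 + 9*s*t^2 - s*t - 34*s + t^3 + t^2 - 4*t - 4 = -16*s^2 + 50*s + t^3 + t^2*(9*s - 6) + t*(8*s^2 - 43*s + 11) - 6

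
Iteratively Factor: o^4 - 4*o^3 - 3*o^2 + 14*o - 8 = (o - 4)*(o^3 - 3*o + 2) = (o - 4)*(o + 2)*(o^2 - 2*o + 1) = (o - 4)*(o - 1)*(o + 2)*(o - 1)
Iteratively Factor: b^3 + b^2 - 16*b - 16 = (b + 4)*(b^2 - 3*b - 4) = (b - 4)*(b + 4)*(b + 1)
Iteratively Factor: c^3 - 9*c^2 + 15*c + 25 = (c + 1)*(c^2 - 10*c + 25) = (c - 5)*(c + 1)*(c - 5)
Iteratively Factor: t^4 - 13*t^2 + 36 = (t - 2)*(t^3 + 2*t^2 - 9*t - 18) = (t - 2)*(t + 2)*(t^2 - 9) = (t - 2)*(t + 2)*(t + 3)*(t - 3)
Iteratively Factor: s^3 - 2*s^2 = (s)*(s^2 - 2*s) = s*(s - 2)*(s)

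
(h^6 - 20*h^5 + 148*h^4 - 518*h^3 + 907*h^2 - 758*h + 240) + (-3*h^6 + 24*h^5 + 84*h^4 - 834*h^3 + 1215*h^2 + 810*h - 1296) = -2*h^6 + 4*h^5 + 232*h^4 - 1352*h^3 + 2122*h^2 + 52*h - 1056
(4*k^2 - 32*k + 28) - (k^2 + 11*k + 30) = 3*k^2 - 43*k - 2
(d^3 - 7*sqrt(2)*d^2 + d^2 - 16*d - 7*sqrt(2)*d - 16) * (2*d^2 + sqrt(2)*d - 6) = 2*d^5 - 13*sqrt(2)*d^4 + 2*d^4 - 52*d^3 - 13*sqrt(2)*d^3 - 52*d^2 + 26*sqrt(2)*d^2 + 26*sqrt(2)*d + 96*d + 96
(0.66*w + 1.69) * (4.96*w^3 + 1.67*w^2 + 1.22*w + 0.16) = 3.2736*w^4 + 9.4846*w^3 + 3.6275*w^2 + 2.1674*w + 0.2704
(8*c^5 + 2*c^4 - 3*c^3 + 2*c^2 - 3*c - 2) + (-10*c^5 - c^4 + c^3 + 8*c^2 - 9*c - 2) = -2*c^5 + c^4 - 2*c^3 + 10*c^2 - 12*c - 4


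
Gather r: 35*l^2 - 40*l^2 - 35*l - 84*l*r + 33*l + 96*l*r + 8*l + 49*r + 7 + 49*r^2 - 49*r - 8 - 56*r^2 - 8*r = -5*l^2 + 6*l - 7*r^2 + r*(12*l - 8) - 1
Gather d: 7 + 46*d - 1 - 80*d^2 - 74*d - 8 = -80*d^2 - 28*d - 2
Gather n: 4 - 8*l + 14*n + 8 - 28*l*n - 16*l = -24*l + n*(14 - 28*l) + 12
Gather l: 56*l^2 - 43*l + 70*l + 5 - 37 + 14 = 56*l^2 + 27*l - 18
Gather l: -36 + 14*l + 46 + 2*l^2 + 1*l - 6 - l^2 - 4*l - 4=l^2 + 11*l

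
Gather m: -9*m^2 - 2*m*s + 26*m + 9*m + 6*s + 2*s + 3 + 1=-9*m^2 + m*(35 - 2*s) + 8*s + 4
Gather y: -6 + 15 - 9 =0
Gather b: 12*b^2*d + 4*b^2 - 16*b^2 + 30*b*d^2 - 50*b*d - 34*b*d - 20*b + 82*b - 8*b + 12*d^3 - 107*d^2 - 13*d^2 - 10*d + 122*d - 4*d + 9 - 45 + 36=b^2*(12*d - 12) + b*(30*d^2 - 84*d + 54) + 12*d^3 - 120*d^2 + 108*d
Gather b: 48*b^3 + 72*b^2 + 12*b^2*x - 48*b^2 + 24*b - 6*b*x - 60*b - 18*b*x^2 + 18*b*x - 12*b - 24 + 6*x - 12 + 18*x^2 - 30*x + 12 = 48*b^3 + b^2*(12*x + 24) + b*(-18*x^2 + 12*x - 48) + 18*x^2 - 24*x - 24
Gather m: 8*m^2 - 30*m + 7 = 8*m^2 - 30*m + 7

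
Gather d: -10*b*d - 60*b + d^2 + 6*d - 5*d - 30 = -60*b + d^2 + d*(1 - 10*b) - 30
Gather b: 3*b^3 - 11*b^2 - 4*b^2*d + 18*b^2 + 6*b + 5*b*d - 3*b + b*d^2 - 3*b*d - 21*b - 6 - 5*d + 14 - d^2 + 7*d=3*b^3 + b^2*(7 - 4*d) + b*(d^2 + 2*d - 18) - d^2 + 2*d + 8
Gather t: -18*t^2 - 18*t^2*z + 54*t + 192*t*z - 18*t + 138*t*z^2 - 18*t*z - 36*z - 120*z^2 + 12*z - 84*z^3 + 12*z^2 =t^2*(-18*z - 18) + t*(138*z^2 + 174*z + 36) - 84*z^3 - 108*z^2 - 24*z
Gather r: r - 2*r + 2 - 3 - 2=-r - 3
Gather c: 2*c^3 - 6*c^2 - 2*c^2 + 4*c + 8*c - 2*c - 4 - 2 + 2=2*c^3 - 8*c^2 + 10*c - 4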